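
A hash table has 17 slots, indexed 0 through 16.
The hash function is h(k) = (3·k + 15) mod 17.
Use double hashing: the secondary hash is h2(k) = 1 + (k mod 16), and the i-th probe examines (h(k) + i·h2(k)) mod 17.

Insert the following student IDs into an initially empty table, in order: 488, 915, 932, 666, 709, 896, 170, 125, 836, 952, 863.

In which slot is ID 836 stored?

Insert 488: h=0, slot 0 empty => index 0.
Insert 915: h=6, slot 6 empty => index 6.
Insert 932: h=6, h2=5, slot 6 occupied => index 11.
Insert 666: h=7, slot 7 empty => index 7.
Insert 709: h=0, h2=6, slots 0,6 occupied => index 12.
Insert 896: h=0, h2=1, slot 0 occupied => index 1.
Insert 170: h=15, slot 15 empty => index 15.
Insert 125: h=16, slot 16 empty => index 16.
Insert 836: h=7, h2=5, slots 7,12,0 occupied => index 5.
Insert 952: h=15, h2=9, slots 15,7,16 occupied => index 8.
Insert 863: h=3, slot 3 empty => index 3.
Table: [488, 896, ∅, 863, ∅, 836, 915, 666, 952, ∅, ∅, 932, 709, ∅, ∅, 170, 125]

5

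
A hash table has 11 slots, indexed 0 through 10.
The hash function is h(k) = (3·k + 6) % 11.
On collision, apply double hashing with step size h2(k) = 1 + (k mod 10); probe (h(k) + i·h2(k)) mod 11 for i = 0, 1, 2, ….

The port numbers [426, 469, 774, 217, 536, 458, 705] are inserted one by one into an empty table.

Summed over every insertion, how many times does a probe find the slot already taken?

426: h=8 → slot 8
469: h=5 → slot 5
774: h=7 → slot 7
217: h=8, h2=8, probe 8,5,2 → slot 2
536: h=8, h2=7, probe 8,4 → slot 4
458: h=5, h2=9, probe 5,3 → slot 3
705: h=9 → slot 9
Table: [—, —, 217, 458, 536, 469, —, 774, 426, 705, —]

4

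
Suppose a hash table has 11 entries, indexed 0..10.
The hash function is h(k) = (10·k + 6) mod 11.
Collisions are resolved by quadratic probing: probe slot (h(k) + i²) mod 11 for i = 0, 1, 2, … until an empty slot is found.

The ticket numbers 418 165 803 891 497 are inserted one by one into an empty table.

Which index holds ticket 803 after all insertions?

418 hashes to 6; slot 6 is free => place at 6.
165 hashes to 6; 6 taken => place at 7.
803 hashes to 6; 6,7 taken => place at 10.
891 hashes to 6; 6,7,10 taken => place at 4.
497 hashes to 4; 4 taken => place at 5.
Table: [-, -, -, -, 891, 497, 418, 165, -, -, 803]

10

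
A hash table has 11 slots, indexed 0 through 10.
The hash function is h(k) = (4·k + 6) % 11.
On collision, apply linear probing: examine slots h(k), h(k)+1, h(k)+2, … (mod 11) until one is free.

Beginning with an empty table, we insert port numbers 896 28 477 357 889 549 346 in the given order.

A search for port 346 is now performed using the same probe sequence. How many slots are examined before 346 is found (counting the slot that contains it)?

3

Insert 896: h=4, slot 4 empty => index 4.
Insert 28: h=8, slot 8 empty => index 8.
Insert 477: h=0, slot 0 empty => index 0.
Insert 357: h=4, slot 4 occupied => index 5.
Insert 889: h=9, slot 9 empty => index 9.
Insert 549: h=2, slot 2 empty => index 2.
Insert 346: h=4, slots 4,5 occupied => index 6.
Table: [477, —, 549, —, 896, 357, 346, —, 28, 889, —]
Lookup 346: h=4, probe 4,5,6 → found at 6.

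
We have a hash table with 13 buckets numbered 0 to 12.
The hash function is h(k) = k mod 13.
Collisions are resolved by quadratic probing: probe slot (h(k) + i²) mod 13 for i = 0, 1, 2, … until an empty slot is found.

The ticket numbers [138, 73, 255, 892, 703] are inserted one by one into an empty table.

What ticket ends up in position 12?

138: h=8 → slot 8
73: h=8, probe 8,9 → slot 9
255: h=8, probe 8,9,12 → slot 12
892: h=8, probe 8,9,12,4 → slot 4
703: h=1 → slot 1
Table: [—, 703, —, —, 892, —, —, —, 138, 73, —, —, 255]

255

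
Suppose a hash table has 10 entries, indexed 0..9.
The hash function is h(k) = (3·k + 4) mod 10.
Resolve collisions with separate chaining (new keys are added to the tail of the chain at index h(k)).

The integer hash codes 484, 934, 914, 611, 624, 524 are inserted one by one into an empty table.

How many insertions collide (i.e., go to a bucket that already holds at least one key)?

4

484 → bucket 6
934 → bucket 6 (collision)
914 → bucket 6 (collision)
611 → bucket 7
624 → bucket 6 (collision)
524 → bucket 6 (collision)
Final buckets:
0: .
1: .
2: .
3: .
4: .
5: .
6: 484 -> 934 -> 914 -> 624 -> 524
7: 611
8: .
9: .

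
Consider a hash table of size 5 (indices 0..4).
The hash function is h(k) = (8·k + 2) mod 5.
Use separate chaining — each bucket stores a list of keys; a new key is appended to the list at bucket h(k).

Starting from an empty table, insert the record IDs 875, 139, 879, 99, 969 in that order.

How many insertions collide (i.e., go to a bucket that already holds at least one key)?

3

875 → bucket 2
139 → bucket 4
879 → bucket 4 (collision)
99 → bucket 4 (collision)
969 → bucket 4 (collision)
Final buckets:
0: —
1: —
2: 875
3: —
4: 139 -> 879 -> 99 -> 969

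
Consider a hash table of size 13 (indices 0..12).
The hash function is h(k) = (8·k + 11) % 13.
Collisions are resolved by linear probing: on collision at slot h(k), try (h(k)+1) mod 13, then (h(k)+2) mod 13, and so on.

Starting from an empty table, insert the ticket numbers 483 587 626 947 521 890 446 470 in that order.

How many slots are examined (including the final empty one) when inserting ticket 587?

2

Insert 483: h=1, slot 1 empty → index 1.
Insert 587: h=1, slot 1 occupied → index 2.
Insert 626: h=1, slots 1,2 occupied → index 3.
Insert 947: h=8, slot 8 empty → index 8.
Insert 521: h=6, slot 6 empty → index 6.
Insert 890: h=7, slot 7 empty → index 7.
Insert 446: h=4, slot 4 empty → index 4.
Insert 470: h=1, slots 1,2,3,4 occupied → index 5.
Table: [—, 483, 587, 626, 446, 470, 521, 890, 947, —, —, —, —]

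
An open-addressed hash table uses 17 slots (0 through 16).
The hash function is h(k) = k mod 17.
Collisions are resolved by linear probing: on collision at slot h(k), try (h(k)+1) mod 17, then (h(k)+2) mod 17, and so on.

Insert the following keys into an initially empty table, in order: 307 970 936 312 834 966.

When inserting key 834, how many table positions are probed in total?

307 hashes to 1; slot 1 is free -> place at 1.
970 hashes to 1; 1 taken -> place at 2.
936 hashes to 1; 1,2 taken -> place at 3.
312 hashes to 6; slot 6 is free -> place at 6.
834 hashes to 1; 1,2,3 taken -> place at 4.
966 hashes to 14; slot 14 is free -> place at 14.
Table: [-, 307, 970, 936, 834, -, 312, -, -, -, -, -, -, -, 966, -, -]

4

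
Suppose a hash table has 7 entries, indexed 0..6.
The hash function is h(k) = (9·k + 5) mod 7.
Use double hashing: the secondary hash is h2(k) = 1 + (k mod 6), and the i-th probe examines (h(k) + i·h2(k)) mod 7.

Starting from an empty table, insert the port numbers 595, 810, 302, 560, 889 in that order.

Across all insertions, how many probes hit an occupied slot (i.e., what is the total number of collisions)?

4

595: h=5 => slot 5
810: h=1 => slot 1
302: h=0 => slot 0
560: h=5, h2=3, probe 5,1,4 => slot 4
889: h=5, h2=2, probe 5,0,2 => slot 2
Table: [302, 810, 889, —, 560, 595, —]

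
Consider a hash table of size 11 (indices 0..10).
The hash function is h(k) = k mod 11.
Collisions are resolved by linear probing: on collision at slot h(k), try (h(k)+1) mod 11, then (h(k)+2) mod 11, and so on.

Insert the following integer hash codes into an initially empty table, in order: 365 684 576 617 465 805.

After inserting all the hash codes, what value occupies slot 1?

617

365 hashes to 2; slot 2 is free => place at 2.
684 hashes to 2; 2 taken => place at 3.
576 hashes to 4; slot 4 is free => place at 4.
617 hashes to 1; slot 1 is free => place at 1.
465 hashes to 3; 3,4 taken => place at 5.
805 hashes to 2; 2,3,4,5 taken => place at 6.
Table: [_, 617, 365, 684, 576, 465, 805, _, _, _, _]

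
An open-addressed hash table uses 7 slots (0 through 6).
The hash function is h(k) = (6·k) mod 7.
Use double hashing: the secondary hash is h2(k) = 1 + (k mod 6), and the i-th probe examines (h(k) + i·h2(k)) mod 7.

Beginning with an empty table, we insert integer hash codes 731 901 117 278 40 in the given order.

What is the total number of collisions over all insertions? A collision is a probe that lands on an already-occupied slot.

731 hashes to 4; slot 4 is free -> place at 4.
901 hashes to 2; slot 2 is free -> place at 2.
117 hashes to 2, h2=4; 2 taken -> place at 6.
278 hashes to 2, h2=3; 2 taken -> place at 5.
40 hashes to 2, h2=5; 2 taken -> place at 0.
Table: [40, ., 901, ., 731, 278, 117]

3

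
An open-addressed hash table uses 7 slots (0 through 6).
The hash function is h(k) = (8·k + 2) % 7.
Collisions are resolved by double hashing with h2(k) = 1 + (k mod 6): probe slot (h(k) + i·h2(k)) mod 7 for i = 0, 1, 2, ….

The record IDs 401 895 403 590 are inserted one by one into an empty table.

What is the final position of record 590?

0

401 hashes to 4; slot 4 is free -> place at 4.
895 hashes to 1; slot 1 is free -> place at 1.
403 hashes to 6; slot 6 is free -> place at 6.
590 hashes to 4, h2=3; 4 taken -> place at 0.
Table: [590, 895, ., ., 401, ., 403]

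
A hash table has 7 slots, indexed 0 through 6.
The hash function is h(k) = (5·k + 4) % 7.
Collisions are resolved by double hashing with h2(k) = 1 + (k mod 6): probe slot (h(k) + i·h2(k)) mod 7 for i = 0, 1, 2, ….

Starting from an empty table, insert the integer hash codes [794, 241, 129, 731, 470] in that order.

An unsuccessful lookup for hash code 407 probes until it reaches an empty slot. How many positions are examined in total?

4

794: h=5 => slot 5
241: h=5, h2=2, probe 5,0 => slot 0
129: h=5, h2=4, probe 5,2 => slot 2
731: h=5, h2=6, probe 5,4 => slot 4
470: h=2, h2=3, probe 2,5,1 => slot 1
Table: [241, 470, 129, -, 731, 794, -]
Lookup 407: h=2, h2=6, probe 2,1,0,6 → slot 6 empty, not found.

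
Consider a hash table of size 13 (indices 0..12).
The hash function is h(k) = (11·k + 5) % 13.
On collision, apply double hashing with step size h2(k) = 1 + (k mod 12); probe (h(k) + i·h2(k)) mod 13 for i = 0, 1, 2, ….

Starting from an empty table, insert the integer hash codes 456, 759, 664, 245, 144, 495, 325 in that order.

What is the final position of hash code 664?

456: h=3 => slot 3
759: h=8 => slot 8
664: h=3, h2=5, probe 3,8,0 => slot 0
245: h=9 => slot 9
144: h=3, h2=1, probe 3,4 => slot 4
495: h=3, h2=4, probe 3,7 => slot 7
325: h=5 => slot 5
Table: [664, —, —, 456, 144, 325, —, 495, 759, 245, —, —, —]

0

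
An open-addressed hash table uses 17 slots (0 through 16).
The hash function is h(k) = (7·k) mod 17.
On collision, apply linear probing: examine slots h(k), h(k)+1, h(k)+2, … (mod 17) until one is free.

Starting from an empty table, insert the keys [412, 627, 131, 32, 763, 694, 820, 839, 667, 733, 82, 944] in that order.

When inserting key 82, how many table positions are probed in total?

5

412 hashes to 11; slot 11 is free => place at 11.
627 hashes to 3; slot 3 is free => place at 3.
131 hashes to 16; slot 16 is free => place at 16.
32 hashes to 3; 3 taken => place at 4.
763 hashes to 3; 3,4 taken => place at 5.
694 hashes to 13; slot 13 is free => place at 13.
820 hashes to 11; 11 taken => place at 12.
839 hashes to 8; slot 8 is free => place at 8.
667 hashes to 11; 11,12,13 taken => place at 14.
733 hashes to 14; 14 taken => place at 15.
82 hashes to 13; 13,14,15,16 taken => place at 0.
944 hashes to 12; 12,13,14,15,16,0 taken => place at 1.
Table: [82, 944, ∅, 627, 32, 763, ∅, ∅, 839, ∅, ∅, 412, 820, 694, 667, 733, 131]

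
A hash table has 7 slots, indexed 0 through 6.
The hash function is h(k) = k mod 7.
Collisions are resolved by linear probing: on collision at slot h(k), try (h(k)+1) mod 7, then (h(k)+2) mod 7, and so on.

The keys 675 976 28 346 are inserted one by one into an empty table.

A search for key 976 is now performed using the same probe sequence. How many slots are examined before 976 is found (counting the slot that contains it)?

2

675 hashes to 3; slot 3 is free => place at 3.
976 hashes to 3; 3 taken => place at 4.
28 hashes to 0; slot 0 is free => place at 0.
346 hashes to 3; 3,4 taken => place at 5.
Table: [28, _, _, 675, 976, 346, _]
Lookup 976: h=3, probe 3,4 → found at 4.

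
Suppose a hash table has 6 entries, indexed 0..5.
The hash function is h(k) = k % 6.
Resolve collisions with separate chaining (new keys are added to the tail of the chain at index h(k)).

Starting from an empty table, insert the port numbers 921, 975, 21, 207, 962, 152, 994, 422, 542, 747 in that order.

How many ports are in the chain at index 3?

Insert 921: h=3, bucket 3 empty -> new chain.
Insert 975: h=3, bucket 3 nonempty -> append to chain.
Insert 21: h=3, bucket 3 nonempty -> append to chain.
Insert 207: h=3, bucket 3 nonempty -> append to chain.
Insert 962: h=2, bucket 2 empty -> new chain.
Insert 152: h=2, bucket 2 nonempty -> append to chain.
Insert 994: h=4, bucket 4 empty -> new chain.
Insert 422: h=2, bucket 2 nonempty -> append to chain.
Insert 542: h=2, bucket 2 nonempty -> append to chain.
Insert 747: h=3, bucket 3 nonempty -> append to chain.
Final buckets:
0: -
1: -
2: 962 -> 152 -> 422 -> 542
3: 921 -> 975 -> 21 -> 207 -> 747
4: 994
5: -

5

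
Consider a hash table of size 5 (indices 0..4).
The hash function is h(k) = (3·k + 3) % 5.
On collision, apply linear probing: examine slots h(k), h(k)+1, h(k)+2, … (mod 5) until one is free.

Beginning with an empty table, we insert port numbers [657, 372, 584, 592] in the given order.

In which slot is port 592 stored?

657 hashes to 4; slot 4 is free -> place at 4.
372 hashes to 4; 4 taken -> place at 0.
584 hashes to 0; 0 taken -> place at 1.
592 hashes to 4; 4,0,1 taken -> place at 2.
Table: [372, 584, 592, -, 657]

2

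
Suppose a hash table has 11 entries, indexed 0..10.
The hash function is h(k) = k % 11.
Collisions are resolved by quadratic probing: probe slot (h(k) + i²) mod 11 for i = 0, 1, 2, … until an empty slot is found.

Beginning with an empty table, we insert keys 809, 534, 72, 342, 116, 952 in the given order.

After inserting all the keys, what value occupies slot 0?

809 hashes to 6; slot 6 is free → place at 6.
534 hashes to 6; 6 taken → place at 7.
72 hashes to 6; 6,7 taken → place at 10.
342 hashes to 1; slot 1 is free → place at 1.
116 hashes to 6; 6,7,10 taken → place at 4.
952 hashes to 6; 6,7,10,4 taken → place at 0.
Table: [952, 342, —, —, 116, —, 809, 534, —, —, 72]

952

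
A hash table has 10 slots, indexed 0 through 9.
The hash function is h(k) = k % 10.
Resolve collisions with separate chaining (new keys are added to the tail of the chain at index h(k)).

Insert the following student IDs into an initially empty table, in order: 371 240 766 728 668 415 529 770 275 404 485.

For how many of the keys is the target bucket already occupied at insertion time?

4

Insert 371: h=1, bucket 1 empty → new chain.
Insert 240: h=0, bucket 0 empty → new chain.
Insert 766: h=6, bucket 6 empty → new chain.
Insert 728: h=8, bucket 8 empty → new chain.
Insert 668: h=8, bucket 8 nonempty → append to chain.
Insert 415: h=5, bucket 5 empty → new chain.
Insert 529: h=9, bucket 9 empty → new chain.
Insert 770: h=0, bucket 0 nonempty → append to chain.
Insert 275: h=5, bucket 5 nonempty → append to chain.
Insert 404: h=4, bucket 4 empty → new chain.
Insert 485: h=5, bucket 5 nonempty → append to chain.
Final buckets:
0: 240 -> 770
1: 371
2: —
3: —
4: 404
5: 415 -> 275 -> 485
6: 766
7: —
8: 728 -> 668
9: 529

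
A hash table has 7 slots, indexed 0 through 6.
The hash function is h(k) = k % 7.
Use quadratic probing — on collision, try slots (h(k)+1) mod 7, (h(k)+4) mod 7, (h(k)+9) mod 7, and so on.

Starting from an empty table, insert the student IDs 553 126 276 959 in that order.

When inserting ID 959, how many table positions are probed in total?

553 hashes to 0; slot 0 is free → place at 0.
126 hashes to 0; 0 taken → place at 1.
276 hashes to 3; slot 3 is free → place at 3.
959 hashes to 0; 0,1 taken → place at 4.
Table: [553, 126, _, 276, 959, _, _]

3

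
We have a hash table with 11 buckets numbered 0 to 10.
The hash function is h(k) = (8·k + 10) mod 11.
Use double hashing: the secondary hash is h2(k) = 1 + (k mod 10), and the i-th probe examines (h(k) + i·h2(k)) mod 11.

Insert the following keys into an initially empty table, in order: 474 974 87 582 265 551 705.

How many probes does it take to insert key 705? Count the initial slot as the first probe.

6

Insert 474: h=7, slot 7 empty → index 7.
Insert 974: h=3, slot 3 empty → index 3.
Insert 87: h=2, slot 2 empty → index 2.
Insert 582: h=2, h2=3, slot 2 occupied → index 5.
Insert 265: h=7, h2=6, slots 7,2 occupied → index 8.
Insert 551: h=7, h2=2, slot 7 occupied → index 9.
Insert 705: h=7, h2=6, slots 7,2,8,3,9 occupied → index 4.
Table: [-, -, 87, 974, 705, 582, -, 474, 265, 551, -]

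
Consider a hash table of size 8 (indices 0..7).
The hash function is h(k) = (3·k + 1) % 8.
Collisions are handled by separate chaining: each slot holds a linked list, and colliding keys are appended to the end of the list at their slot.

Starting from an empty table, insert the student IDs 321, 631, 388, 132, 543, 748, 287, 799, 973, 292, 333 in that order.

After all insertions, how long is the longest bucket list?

Insert 321: h=4, bucket 4 empty → new chain.
Insert 631: h=6, bucket 6 empty → new chain.
Insert 388: h=5, bucket 5 empty → new chain.
Insert 132: h=5, bucket 5 nonempty → append to chain.
Insert 543: h=6, bucket 6 nonempty → append to chain.
Insert 748: h=5, bucket 5 nonempty → append to chain.
Insert 287: h=6, bucket 6 nonempty → append to chain.
Insert 799: h=6, bucket 6 nonempty → append to chain.
Insert 973: h=0, bucket 0 empty → new chain.
Insert 292: h=5, bucket 5 nonempty → append to chain.
Insert 333: h=0, bucket 0 nonempty → append to chain.
Final buckets:
0: 973 -> 333
1: .
2: .
3: .
4: 321
5: 388 -> 132 -> 748 -> 292
6: 631 -> 543 -> 287 -> 799
7: .

4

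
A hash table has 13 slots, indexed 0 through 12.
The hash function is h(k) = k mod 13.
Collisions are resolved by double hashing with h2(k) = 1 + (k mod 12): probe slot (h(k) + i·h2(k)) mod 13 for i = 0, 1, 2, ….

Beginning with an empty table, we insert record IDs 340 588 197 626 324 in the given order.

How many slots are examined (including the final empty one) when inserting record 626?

340 hashes to 2; slot 2 is free → place at 2.
588 hashes to 3; slot 3 is free → place at 3.
197 hashes to 2, h2=6; 2 taken → place at 8.
626 hashes to 2, h2=3; 2 taken → place at 5.
324 hashes to 12; slot 12 is free → place at 12.
Table: [., ., 340, 588, ., 626, ., ., 197, ., ., ., 324]

2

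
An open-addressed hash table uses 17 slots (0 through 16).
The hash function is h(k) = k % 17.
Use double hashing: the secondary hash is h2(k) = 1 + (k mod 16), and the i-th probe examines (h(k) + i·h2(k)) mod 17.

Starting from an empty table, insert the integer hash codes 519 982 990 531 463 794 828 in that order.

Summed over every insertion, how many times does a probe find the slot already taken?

Insert 519: h=9, slot 9 empty → index 9.
Insert 982: h=13, slot 13 empty → index 13.
Insert 990: h=4, slot 4 empty → index 4.
Insert 531: h=4, h2=4, slot 4 occupied → index 8.
Insert 463: h=4, h2=16, slot 4 occupied → index 3.
Insert 794: h=12, slot 12 empty → index 12.
Insert 828: h=12, h2=13, slots 12,8,4 occupied → index 0.
Table: [828, -, -, 463, 990, -, -, -, 531, 519, -, -, 794, 982, -, -, -]

5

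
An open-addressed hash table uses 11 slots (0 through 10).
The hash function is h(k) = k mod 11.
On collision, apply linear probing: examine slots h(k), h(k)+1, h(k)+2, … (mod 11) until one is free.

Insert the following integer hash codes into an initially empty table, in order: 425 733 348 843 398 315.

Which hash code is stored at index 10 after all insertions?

843

Insert 425: h=7, slot 7 empty → index 7.
Insert 733: h=7, slot 7 occupied → index 8.
Insert 348: h=7, slots 7,8 occupied → index 9.
Insert 843: h=7, slots 7,8,9 occupied → index 10.
Insert 398: h=2, slot 2 empty → index 2.
Insert 315: h=7, slots 7,8,9,10 occupied → index 0.
Table: [315, —, 398, —, —, —, —, 425, 733, 348, 843]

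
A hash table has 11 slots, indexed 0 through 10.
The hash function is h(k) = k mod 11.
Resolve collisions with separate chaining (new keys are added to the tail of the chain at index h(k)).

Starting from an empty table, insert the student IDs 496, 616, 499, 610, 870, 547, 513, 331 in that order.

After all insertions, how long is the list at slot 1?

Insert 496: h=1, bucket 1 empty -> new chain.
Insert 616: h=0, bucket 0 empty -> new chain.
Insert 499: h=4, bucket 4 empty -> new chain.
Insert 610: h=5, bucket 5 empty -> new chain.
Insert 870: h=1, bucket 1 nonempty -> append to chain.
Insert 547: h=8, bucket 8 empty -> new chain.
Insert 513: h=7, bucket 7 empty -> new chain.
Insert 331: h=1, bucket 1 nonempty -> append to chain.
Final buckets:
0: 616
1: 496 -> 870 -> 331
2: _
3: _
4: 499
5: 610
6: _
7: 513
8: 547
9: _
10: _

3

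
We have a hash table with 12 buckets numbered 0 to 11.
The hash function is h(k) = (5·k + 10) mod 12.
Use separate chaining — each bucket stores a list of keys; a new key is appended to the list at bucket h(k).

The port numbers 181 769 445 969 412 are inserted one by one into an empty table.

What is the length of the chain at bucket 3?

3

181 -> bucket 3
769 -> bucket 3 (collision)
445 -> bucket 3 (collision)
969 -> bucket 7
412 -> bucket 6
Final buckets:
0: .
1: .
2: .
3: 181 -> 769 -> 445
4: .
5: .
6: 412
7: 969
8: .
9: .
10: .
11: .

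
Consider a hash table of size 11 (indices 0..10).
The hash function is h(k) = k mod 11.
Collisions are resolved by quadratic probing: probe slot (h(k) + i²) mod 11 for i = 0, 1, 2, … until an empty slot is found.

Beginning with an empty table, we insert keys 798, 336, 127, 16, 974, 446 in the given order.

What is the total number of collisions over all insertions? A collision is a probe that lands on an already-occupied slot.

10

Insert 798: h=6, slot 6 empty -> index 6.
Insert 336: h=6, slot 6 occupied -> index 7.
Insert 127: h=6, slots 6,7 occupied -> index 10.
Insert 16: h=5, slot 5 empty -> index 5.
Insert 974: h=6, slots 6,7,10 occupied -> index 4.
Insert 446: h=6, slots 6,7,10,4 occupied -> index 0.
Table: [446, ., ., ., 974, 16, 798, 336, ., ., 127]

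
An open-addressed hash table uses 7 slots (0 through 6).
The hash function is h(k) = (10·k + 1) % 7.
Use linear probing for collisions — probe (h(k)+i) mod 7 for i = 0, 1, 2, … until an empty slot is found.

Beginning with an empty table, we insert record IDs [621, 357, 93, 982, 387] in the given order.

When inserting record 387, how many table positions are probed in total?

5

Insert 621: h=2, slot 2 empty → index 2.
Insert 357: h=1, slot 1 empty → index 1.
Insert 93: h=0, slot 0 empty → index 0.
Insert 982: h=0, slots 0,1,2 occupied → index 3.
Insert 387: h=0, slots 0,1,2,3 occupied → index 4.
Table: [93, 357, 621, 982, 387, ., .]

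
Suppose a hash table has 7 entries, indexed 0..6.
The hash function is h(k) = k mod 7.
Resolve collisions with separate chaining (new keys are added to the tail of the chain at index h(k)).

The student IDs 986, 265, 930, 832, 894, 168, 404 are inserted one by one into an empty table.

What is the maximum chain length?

4

986 -> bucket 6
265 -> bucket 6 (collision)
930 -> bucket 6 (collision)
832 -> bucket 6 (collision)
894 -> bucket 5
168 -> bucket 0
404 -> bucket 5 (collision)
Final buckets:
0: 168
1: .
2: .
3: .
4: .
5: 894 -> 404
6: 986 -> 265 -> 930 -> 832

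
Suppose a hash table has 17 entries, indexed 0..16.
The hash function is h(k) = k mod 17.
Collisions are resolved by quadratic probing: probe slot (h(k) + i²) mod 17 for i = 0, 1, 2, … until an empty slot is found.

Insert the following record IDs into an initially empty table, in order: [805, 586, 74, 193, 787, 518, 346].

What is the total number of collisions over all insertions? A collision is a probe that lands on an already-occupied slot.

7

805 hashes to 6; slot 6 is free => place at 6.
586 hashes to 8; slot 8 is free => place at 8.
74 hashes to 6; 6 taken => place at 7.
193 hashes to 6; 6,7 taken => place at 10.
787 hashes to 5; slot 5 is free => place at 5.
518 hashes to 8; 8 taken => place at 9.
346 hashes to 6; 6,7,10 taken => place at 15.
Table: [—, —, —, —, —, 787, 805, 74, 586, 518, 193, —, —, —, —, 346, —]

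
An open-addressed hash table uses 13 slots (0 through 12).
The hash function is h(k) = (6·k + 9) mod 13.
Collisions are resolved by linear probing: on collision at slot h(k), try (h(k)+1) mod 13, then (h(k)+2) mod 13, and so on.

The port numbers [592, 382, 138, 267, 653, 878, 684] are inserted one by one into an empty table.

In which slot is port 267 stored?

592 hashes to 12; slot 12 is free → place at 12.
382 hashes to 0; slot 0 is free → place at 0.
138 hashes to 5; slot 5 is free → place at 5.
267 hashes to 12; 12,0 taken → place at 1.
653 hashes to 1; 1 taken → place at 2.
878 hashes to 12; 12,0,1,2 taken → place at 3.
684 hashes to 5; 5 taken → place at 6.
Table: [382, 267, 653, 878, -, 138, 684, -, -, -, -, -, 592]

1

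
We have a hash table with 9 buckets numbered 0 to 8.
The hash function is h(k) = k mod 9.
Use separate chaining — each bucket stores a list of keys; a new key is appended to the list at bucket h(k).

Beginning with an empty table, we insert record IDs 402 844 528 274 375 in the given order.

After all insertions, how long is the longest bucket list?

3

Insert 402: h=6, bucket 6 empty -> new chain.
Insert 844: h=7, bucket 7 empty -> new chain.
Insert 528: h=6, bucket 6 nonempty -> append to chain.
Insert 274: h=4, bucket 4 empty -> new chain.
Insert 375: h=6, bucket 6 nonempty -> append to chain.
Final buckets:
0: -
1: -
2: -
3: -
4: 274
5: -
6: 402 -> 528 -> 375
7: 844
8: -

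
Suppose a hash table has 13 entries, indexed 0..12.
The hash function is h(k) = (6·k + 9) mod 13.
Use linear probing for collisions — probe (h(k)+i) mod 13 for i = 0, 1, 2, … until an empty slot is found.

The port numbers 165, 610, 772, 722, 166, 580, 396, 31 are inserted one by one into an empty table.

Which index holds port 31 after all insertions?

1

165: h=11 => slot 11
610: h=3 => slot 3
772: h=0 => slot 0
722: h=12 => slot 12
166: h=4 => slot 4
580: h=5 => slot 5
396: h=6 => slot 6
31: h=0, probe 0,1 => slot 1
Table: [772, 31, ∅, 610, 166, 580, 396, ∅, ∅, ∅, ∅, 165, 722]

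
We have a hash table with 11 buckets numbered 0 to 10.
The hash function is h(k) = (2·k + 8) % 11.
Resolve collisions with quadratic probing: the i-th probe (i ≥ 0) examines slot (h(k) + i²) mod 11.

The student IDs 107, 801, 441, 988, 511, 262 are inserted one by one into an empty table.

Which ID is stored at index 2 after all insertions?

107: h=2 → slot 2
801: h=4 → slot 4
441: h=10 → slot 10
988: h=4, probe 4,5 → slot 5
511: h=7 → slot 7
262: h=4, probe 4,5,8 → slot 8
Table: [∅, ∅, 107, ∅, 801, 988, ∅, 511, 262, ∅, 441]

107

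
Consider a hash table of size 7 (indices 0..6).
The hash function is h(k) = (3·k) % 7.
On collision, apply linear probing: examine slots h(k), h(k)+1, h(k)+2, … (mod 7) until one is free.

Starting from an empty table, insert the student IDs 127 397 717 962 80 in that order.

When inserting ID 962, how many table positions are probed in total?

Insert 127: h=3, slot 3 empty => index 3.
Insert 397: h=1, slot 1 empty => index 1.
Insert 717: h=2, slot 2 empty => index 2.
Insert 962: h=2, slots 2,3 occupied => index 4.
Insert 80: h=2, slots 2,3,4 occupied => index 5.
Table: [-, 397, 717, 127, 962, 80, -]

3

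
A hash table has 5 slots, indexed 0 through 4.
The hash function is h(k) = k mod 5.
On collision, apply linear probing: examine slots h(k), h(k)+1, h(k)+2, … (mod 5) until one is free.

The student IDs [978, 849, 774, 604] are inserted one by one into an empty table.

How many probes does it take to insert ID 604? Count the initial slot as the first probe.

3

Insert 978: h=3, slot 3 empty -> index 3.
Insert 849: h=4, slot 4 empty -> index 4.
Insert 774: h=4, slot 4 occupied -> index 0.
Insert 604: h=4, slots 4,0 occupied -> index 1.
Table: [774, 604, ∅, 978, 849]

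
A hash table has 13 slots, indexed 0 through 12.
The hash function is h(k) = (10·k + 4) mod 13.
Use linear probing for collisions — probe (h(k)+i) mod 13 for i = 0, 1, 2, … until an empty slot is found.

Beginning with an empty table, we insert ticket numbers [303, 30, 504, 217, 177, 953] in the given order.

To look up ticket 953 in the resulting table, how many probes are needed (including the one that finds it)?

303: h=5 => slot 5
30: h=5, probe 5,6 => slot 6
504: h=0 => slot 0
217: h=3 => slot 3
177: h=6, probe 6,7 => slot 7
953: h=5, probe 5,6,7,8 => slot 8
Table: [504, ., ., 217, ., 303, 30, 177, 953, ., ., ., .]
Lookup 953: h=5, probe 5,6,7,8 → found at 8.

4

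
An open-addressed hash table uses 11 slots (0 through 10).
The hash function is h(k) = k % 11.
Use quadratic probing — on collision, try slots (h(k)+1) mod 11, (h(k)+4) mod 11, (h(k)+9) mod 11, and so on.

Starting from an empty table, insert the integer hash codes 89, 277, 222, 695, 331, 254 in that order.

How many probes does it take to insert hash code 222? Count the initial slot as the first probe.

2

89: h=1 => slot 1
277: h=2 => slot 2
222: h=2, probe 2,3 => slot 3
695: h=2, probe 2,3,6 => slot 6
331: h=1, probe 1,2,5 => slot 5
254: h=1, probe 1,2,5,10 => slot 10
Table: [_, 89, 277, 222, _, 331, 695, _, _, _, 254]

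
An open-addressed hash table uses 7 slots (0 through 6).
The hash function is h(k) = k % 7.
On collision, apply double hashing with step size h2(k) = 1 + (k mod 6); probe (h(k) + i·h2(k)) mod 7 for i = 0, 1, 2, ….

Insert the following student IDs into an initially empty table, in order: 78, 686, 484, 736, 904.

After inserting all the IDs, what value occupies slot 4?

736

78: h=1 → slot 1
686: h=0 → slot 0
484: h=1, h2=5, probe 1,6 → slot 6
736: h=1, h2=5, probe 1,6,4 → slot 4
904: h=1, h2=5, probe 1,6,4,2 → slot 2
Table: [686, 78, 904, —, 736, —, 484]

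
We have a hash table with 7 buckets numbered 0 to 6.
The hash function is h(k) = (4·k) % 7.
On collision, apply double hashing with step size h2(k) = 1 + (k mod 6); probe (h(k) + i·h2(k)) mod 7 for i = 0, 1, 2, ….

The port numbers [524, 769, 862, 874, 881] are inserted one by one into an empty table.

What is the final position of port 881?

524 hashes to 3; slot 3 is free => place at 3.
769 hashes to 3, h2=2; 3 taken => place at 5.
862 hashes to 4; slot 4 is free => place at 4.
874 hashes to 3, h2=5; 3 taken => place at 1.
881 hashes to 3, h2=6; 3 taken => place at 2.
Table: [∅, 874, 881, 524, 862, 769, ∅]

2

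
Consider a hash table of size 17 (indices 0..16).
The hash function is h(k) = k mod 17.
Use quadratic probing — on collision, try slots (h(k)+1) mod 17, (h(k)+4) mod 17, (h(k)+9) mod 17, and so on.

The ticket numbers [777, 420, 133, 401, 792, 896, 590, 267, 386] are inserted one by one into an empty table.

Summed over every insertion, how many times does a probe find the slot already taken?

20

Insert 777: h=12, slot 12 empty → index 12.
Insert 420: h=12, slot 12 occupied → index 13.
Insert 133: h=14, slot 14 empty → index 14.
Insert 401: h=10, slot 10 empty → index 10.
Insert 792: h=10, slot 10 occupied → index 11.
Insert 896: h=12, slots 12,13 occupied → index 16.
Insert 590: h=12, slots 12,13,16 occupied → index 4.
Insert 267: h=12, slots 12,13,16,4,11 occupied → index 3.
Insert 386: h=12, slots 12,13,16,4,11,3,14,10 occupied → index 8.
Table: [_, _, _, 267, 590, _, _, _, 386, _, 401, 792, 777, 420, 133, _, 896]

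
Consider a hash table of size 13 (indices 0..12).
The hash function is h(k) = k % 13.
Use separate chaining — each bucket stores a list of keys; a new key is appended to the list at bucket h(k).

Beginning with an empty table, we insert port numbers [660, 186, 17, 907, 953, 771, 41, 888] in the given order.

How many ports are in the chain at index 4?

660 → bucket 10
186 → bucket 4
17 → bucket 4 (collision)
907 → bucket 10 (collision)
953 → bucket 4 (collision)
771 → bucket 4 (collision)
41 → bucket 2
888 → bucket 4 (collision)
Final buckets:
0: _
1: _
2: 41
3: _
4: 186 -> 17 -> 953 -> 771 -> 888
5: _
6: _
7: _
8: _
9: _
10: 660 -> 907
11: _
12: _

5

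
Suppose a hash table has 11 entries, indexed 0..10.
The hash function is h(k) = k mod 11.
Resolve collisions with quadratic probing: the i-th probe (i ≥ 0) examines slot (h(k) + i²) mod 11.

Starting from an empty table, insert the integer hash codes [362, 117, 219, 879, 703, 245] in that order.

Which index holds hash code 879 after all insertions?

362: h=10 → slot 10
117: h=7 → slot 7
219: h=10, probe 10,0 → slot 0
879: h=10, probe 10,0,3 → slot 3
703: h=10, probe 10,0,3,8 → slot 8
245: h=3, probe 3,4 → slot 4
Table: [219, ., ., 879, 245, ., ., 117, 703, ., 362]

3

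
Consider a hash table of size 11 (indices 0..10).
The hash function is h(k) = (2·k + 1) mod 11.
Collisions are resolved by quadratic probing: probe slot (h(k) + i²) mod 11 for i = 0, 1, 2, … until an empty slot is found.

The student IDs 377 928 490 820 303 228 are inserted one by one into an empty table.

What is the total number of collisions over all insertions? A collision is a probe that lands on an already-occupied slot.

5

377 hashes to 7; slot 7 is free -> place at 7.
928 hashes to 9; slot 9 is free -> place at 9.
490 hashes to 2; slot 2 is free -> place at 2.
820 hashes to 2; 2 taken -> place at 3.
303 hashes to 2; 2,3 taken -> place at 6.
228 hashes to 6; 6,7 taken -> place at 10.
Table: [—, —, 490, 820, —, —, 303, 377, —, 928, 228]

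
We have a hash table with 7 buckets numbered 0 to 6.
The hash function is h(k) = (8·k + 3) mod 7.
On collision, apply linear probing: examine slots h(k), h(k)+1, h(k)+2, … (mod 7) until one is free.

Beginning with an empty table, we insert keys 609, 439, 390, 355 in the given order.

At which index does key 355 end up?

4

609 hashes to 3; slot 3 is free => place at 3.
439 hashes to 1; slot 1 is free => place at 1.
390 hashes to 1; 1 taken => place at 2.
355 hashes to 1; 1,2,3 taken => place at 4.
Table: [∅, 439, 390, 609, 355, ∅, ∅]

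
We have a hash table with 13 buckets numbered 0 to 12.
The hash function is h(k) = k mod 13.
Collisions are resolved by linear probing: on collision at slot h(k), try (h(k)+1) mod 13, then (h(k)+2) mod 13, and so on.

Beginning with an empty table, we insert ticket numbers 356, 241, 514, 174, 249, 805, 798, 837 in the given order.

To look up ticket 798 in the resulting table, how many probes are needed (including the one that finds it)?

5

356: h=5 => slot 5
241: h=7 => slot 7
514: h=7, probe 7,8 => slot 8
174: h=5, probe 5,6 => slot 6
249: h=2 => slot 2
805: h=12 => slot 12
798: h=5, probe 5,6,7,8,9 => slot 9
837: h=5, probe 5,6,7,8,9,10 => slot 10
Table: [_, _, 249, _, _, 356, 174, 241, 514, 798, 837, _, 805]
Lookup 798: h=5, probe 5,6,7,8,9 → found at 9.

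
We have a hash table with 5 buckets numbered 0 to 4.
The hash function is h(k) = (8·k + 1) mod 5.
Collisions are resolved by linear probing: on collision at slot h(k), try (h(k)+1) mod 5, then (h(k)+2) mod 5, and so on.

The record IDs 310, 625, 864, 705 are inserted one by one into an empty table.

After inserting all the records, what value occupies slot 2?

Insert 310: h=1, slot 1 empty → index 1.
Insert 625: h=1, slot 1 occupied → index 2.
Insert 864: h=3, slot 3 empty → index 3.
Insert 705: h=1, slots 1,2,3 occupied → index 4.
Table: [., 310, 625, 864, 705]

625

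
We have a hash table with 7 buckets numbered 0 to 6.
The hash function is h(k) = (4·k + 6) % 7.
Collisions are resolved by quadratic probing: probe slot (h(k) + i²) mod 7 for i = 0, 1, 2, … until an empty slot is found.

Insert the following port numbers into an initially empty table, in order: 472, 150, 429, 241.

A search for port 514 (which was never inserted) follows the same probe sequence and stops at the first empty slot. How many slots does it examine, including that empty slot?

472: h=4 -> slot 4
150: h=4, probe 4,5 -> slot 5
429: h=0 -> slot 0
241: h=4, probe 4,5,1 -> slot 1
Table: [429, 241, —, —, 472, 150, —]
Lookup 514: h=4, probe 4,5,1,6 → slot 6 empty, not found.

4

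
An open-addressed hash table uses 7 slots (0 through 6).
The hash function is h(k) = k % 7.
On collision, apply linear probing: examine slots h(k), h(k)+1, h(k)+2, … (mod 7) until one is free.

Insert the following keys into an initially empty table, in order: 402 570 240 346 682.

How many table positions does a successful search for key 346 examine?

3

402 hashes to 3; slot 3 is free => place at 3.
570 hashes to 3; 3 taken => place at 4.
240 hashes to 2; slot 2 is free => place at 2.
346 hashes to 3; 3,4 taken => place at 5.
682 hashes to 3; 3,4,5 taken => place at 6.
Table: [—, —, 240, 402, 570, 346, 682]
Lookup 346: h=3, probe 3,4,5 → found at 5.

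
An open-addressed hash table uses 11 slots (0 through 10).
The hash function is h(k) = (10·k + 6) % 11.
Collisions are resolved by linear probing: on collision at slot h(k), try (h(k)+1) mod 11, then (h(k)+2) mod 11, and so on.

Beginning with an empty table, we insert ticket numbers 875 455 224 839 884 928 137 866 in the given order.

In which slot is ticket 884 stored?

5

Insert 875: h=0, slot 0 empty → index 0.
Insert 455: h=2, slot 2 empty → index 2.
Insert 224: h=2, slot 2 occupied → index 3.
Insert 839: h=3, slot 3 occupied → index 4.
Insert 884: h=2, slots 2,3,4 occupied → index 5.
Insert 928: h=2, slots 2,3,4,5 occupied → index 6.
Insert 137: h=1, slot 1 empty → index 1.
Insert 866: h=9, slot 9 empty → index 9.
Table: [875, 137, 455, 224, 839, 884, 928, -, -, 866, -]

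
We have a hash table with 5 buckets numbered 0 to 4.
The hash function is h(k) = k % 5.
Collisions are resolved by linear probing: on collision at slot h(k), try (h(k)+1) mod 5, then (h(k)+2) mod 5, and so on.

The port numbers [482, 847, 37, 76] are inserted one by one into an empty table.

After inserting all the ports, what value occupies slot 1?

482: h=2 => slot 2
847: h=2, probe 2,3 => slot 3
37: h=2, probe 2,3,4 => slot 4
76: h=1 => slot 1
Table: [-, 76, 482, 847, 37]

76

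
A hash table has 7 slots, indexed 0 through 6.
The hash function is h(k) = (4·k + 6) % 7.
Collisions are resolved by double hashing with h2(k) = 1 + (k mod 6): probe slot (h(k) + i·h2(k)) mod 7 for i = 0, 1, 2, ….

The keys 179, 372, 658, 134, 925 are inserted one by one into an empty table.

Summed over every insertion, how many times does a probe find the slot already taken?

Insert 179: h=1, slot 1 empty -> index 1.
Insert 372: h=3, slot 3 empty -> index 3.
Insert 658: h=6, slot 6 empty -> index 6.
Insert 134: h=3, h2=3, slots 3,6 occupied -> index 2.
Insert 925: h=3, h2=2, slot 3 occupied -> index 5.
Table: [—, 179, 134, 372, —, 925, 658]

3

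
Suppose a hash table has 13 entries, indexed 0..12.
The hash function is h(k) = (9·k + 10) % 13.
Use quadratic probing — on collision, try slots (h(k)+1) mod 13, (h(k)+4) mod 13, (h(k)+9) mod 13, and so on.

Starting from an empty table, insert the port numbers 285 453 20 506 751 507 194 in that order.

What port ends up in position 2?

506

Insert 285: h=1, slot 1 empty => index 1.
Insert 453: h=5, slot 5 empty => index 5.
Insert 20: h=8, slot 8 empty => index 8.
Insert 506: h=1, slot 1 occupied => index 2.
Insert 751: h=9, slot 9 empty => index 9.
Insert 507: h=10, slot 10 empty => index 10.
Insert 194: h=1, slots 1,2,5,10 occupied => index 4.
Table: [—, 285, 506, —, 194, 453, —, —, 20, 751, 507, —, —]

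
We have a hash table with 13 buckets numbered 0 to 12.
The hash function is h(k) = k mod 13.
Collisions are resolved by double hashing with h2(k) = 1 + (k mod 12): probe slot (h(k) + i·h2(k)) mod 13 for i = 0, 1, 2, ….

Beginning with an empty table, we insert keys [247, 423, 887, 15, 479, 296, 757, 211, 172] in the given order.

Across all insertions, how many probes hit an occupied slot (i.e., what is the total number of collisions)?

Insert 247: h=0, slot 0 empty -> index 0.
Insert 423: h=7, slot 7 empty -> index 7.
Insert 887: h=3, slot 3 empty -> index 3.
Insert 15: h=2, slot 2 empty -> index 2.
Insert 479: h=11, slot 11 empty -> index 11.
Insert 296: h=10, slot 10 empty -> index 10.
Insert 757: h=3, h2=2, slot 3 occupied -> index 5.
Insert 211: h=3, h2=8, slots 3,11 occupied -> index 6.
Insert 172: h=3, h2=5, slot 3 occupied -> index 8.
Table: [247, ∅, 15, 887, ∅, 757, 211, 423, 172, ∅, 296, 479, ∅]

4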